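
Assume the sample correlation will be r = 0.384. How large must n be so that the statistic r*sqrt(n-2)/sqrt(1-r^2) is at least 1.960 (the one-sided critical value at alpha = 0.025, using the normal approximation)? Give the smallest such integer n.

25

r√(n−2)/√(1−r²) ≥ 1.960  ⇔  n−2 ≥ (1.960)²·(1−r²)/r²
(1−r²)/r² = (1−0.147456)/0.147456 = 5.7817
n ≥ 2 + 3.8416·5.7817 = 2 + 22.2110 = 24.2110
⌈24.2110⌉ = 25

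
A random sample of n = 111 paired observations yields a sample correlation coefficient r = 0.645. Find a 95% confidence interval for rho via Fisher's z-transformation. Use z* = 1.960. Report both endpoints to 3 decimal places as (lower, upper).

Fisher z: z_r = atanh(r) = ½·ln((1+0.645)/(1−0.645)) = 0.766689
SE(z) = 1/√(n−3) = 1/√108 = 0.096225
95% ⇒ z* = 1.960; margin = 1.960·0.096225 = 0.188601
CI on z-scale: (0.578088, 0.955290)
Back-transform: tanh(0.578088) = 0.521274, tanh(0.955290) = 0.742169

(0.521, 0.742)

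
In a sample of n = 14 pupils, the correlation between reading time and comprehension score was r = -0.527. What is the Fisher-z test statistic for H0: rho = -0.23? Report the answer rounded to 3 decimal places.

z_r = atanh(-0.527) = -0.585982,  z_0 = atanh(-0.23) = -0.234189
SE = 1/√(n−3) = 1/√11 = 0.301511
z = (z_r − z_0)/SE = (-0.585982 − (-0.234189)) / 0.301511 = -0.351793 / 0.301511 = -1.167

-1.167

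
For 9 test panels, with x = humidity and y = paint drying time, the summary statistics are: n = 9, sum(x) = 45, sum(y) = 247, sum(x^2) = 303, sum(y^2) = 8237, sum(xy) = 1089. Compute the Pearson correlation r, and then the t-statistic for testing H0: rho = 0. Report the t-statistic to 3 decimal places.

-1.271

S_xy = nΣxy − ΣxΣy = 9·1089 − 45·247 = 9801 − 11115 = -1314
S_xx = nΣx² − (Σx)² = 9·303 − 45² = 2727 − 2025 = 702
S_yy = nΣy² − (Σy)² = 9·8237 − 247² = 74133 − 61009 = 13124
r = S_xy / √(S_xx·S_yy) = -1314 / √(702·13124) = -1314 / √9213048 = -1314 / 3035.3003 = -0.4329
t = r·√(n−2)/√(1−r²) = -0.4329·√7 / √(1−0.187402) = -1.145346 / 0.901442 = -1.271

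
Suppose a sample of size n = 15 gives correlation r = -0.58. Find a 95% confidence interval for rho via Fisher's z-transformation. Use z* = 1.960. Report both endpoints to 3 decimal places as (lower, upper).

(-0.842, -0.096)

z_r = atanh(-0.58) = -0.662463;  SE = 1/√(n−3) = 1/√12 = 0.288675
z-limits: -0.662463 ± 1.960·0.288675 = -0.662463 ± 0.565803 = [-1.228266, -0.096660]
ρ-limits: (tanh -1.228266, tanh -0.096660) = (-0.842, -0.096)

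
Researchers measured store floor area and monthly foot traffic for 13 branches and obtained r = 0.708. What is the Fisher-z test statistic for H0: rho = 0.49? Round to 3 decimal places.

Fisher z: atanh(0.708) = 0.883162, atanh(0.49) = 0.536060
z = (z_r − z_0)·√(n−3) = (0.883162 − 0.536060)·√10 = 0.347102 · 3.162278 = 1.098

1.098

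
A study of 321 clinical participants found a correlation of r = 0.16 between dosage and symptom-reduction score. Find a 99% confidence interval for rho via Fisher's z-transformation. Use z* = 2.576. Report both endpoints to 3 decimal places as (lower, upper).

(0.017, 0.297)

z_r = atanh(0.16) = 0.161387;  SE = 1/√(n−3) = 1/√318 = 0.056077
z-limits: 0.161387 ± 2.576·0.056077 = 0.161387 ± 0.144454 = [0.016933, 0.305841]
ρ-limits: (tanh 0.016933, tanh 0.305841) = (0.017, 0.297)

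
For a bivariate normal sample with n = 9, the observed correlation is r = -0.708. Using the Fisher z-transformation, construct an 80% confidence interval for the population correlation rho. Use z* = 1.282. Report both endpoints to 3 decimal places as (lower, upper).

(-0.887, -0.345)

Fisher z: z_r = atanh(r) = ½·ln((1+(-0.708))/(1−(-0.708))) = -0.883162
SE(z) = 1/√(n−3) = 1/√6 = 0.408248
80% ⇒ z* = 1.282; margin = 1.282·0.408248 = 0.523374
CI on z-scale: (-1.406536, -0.359788)
Back-transform: tanh(-1.406536) = -0.886756, tanh(-0.359788) = -0.345027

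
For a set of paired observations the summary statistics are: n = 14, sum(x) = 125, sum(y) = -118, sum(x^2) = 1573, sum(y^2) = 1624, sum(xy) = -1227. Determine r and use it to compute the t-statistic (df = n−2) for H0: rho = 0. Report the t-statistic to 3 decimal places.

-1.184

S_xy = nΣxy − ΣxΣy = 14·(-1227) − 125·(-118) = -17178 − (-14750) = -2428
S_xx = nΣx² − (Σx)² = 14·1573 − 125² = 22022 − 15625 = 6397
S_yy = nΣy² − (Σy)² = 14·1624 − (-118)² = 22736 − 13924 = 8812
r = S_xy / √(S_xx·S_yy) = -2428 / √(6397·8812) = -2428 / √56370364 = -2428 / 7508.0200 = -0.3234
t = r·√(n−2)/√(1−r²) = -0.3234·√12 / √(1−0.104588) = -1.120290 / 0.946262 = -1.184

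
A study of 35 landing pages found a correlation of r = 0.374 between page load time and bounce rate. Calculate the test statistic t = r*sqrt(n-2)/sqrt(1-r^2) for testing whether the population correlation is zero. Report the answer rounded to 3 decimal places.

2.317

1 − r² = 1 − 0.139876 = 0.860124;  √(1−r²) = 0.927429
√(n−2) = √33 = 5.744563
t = r·√(n−2)/√(1−r²) = 0.374 · 5.744563 / 0.927429 = 2.317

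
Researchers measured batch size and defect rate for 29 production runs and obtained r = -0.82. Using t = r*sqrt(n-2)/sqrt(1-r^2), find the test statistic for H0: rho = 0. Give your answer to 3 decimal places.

t = r·√(n−2) / √(1−r²) with r = -0.82, n = 29
  = -0.82·√27 / √(1 − 0.6724)
  = -0.82·5.196152 / 0.572364
  = -4.260845 / 0.572364 = -7.444

-7.444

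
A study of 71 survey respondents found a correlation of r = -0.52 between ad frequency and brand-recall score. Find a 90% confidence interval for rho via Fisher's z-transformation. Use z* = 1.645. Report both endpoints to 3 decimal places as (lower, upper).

z_r = atanh(-0.52) = -0.576340;  SE = 1/√(n−3) = 1/√68 = 0.121268
z-limits: -0.576340 ± 1.645·0.121268 = -0.576340 ± 0.199486 = [-0.775826, -0.376854]
ρ-limits: (tanh -0.775826, tanh -0.376854) = (-0.650, -0.360)

(-0.650, -0.360)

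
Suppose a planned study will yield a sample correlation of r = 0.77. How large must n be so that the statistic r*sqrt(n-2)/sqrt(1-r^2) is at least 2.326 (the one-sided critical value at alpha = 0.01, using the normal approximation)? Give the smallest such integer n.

r√(n−2)/√(1−r²) ≥ 2.326  ⇔  n−2 ≥ (2.326)²·(1−r²)/r²
(1−r²)/r² = (1−0.5929)/0.5929 = 0.6866
n ≥ 2 + 5.410276·0.6866 = 2 + 3.7147 = 5.7147
⌈5.7147⌉ = 6

6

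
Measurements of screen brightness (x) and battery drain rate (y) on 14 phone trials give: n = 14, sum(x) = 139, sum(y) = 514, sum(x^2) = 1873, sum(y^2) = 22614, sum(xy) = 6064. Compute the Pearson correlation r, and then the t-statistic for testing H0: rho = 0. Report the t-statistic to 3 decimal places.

3.466

S_xy = nΣxy − ΣxΣy = 14·6064 − 139·514 = 84896 − 71446 = 13450
S_xx = nΣx² − (Σx)² = 14·1873 − 139² = 26222 − 19321 = 6901
S_yy = nΣy² − (Σy)² = 14·22614 − 514² = 316596 − 264196 = 52400
r = S_xy / √(S_xx·S_yy) = 13450 / √(6901·52400) = 13450 / √361612400 = 13450 / 19016.1090 = 0.7073
t = r·√(n−2)/√(1−r²) = 0.7073·√12 / √(1−0.500273) = 2.450159 / 0.706914 = 3.466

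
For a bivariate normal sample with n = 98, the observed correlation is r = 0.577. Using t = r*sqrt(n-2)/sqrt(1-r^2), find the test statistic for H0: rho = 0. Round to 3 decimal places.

6.922

t = r·√(n−2) / √(1−r²) with r = 0.577, n = 98
  = 0.577·√96 / √(1 − 0.332929)
  = 0.577·9.797959 / 0.816744
  = 5.653422 / 0.816744 = 6.922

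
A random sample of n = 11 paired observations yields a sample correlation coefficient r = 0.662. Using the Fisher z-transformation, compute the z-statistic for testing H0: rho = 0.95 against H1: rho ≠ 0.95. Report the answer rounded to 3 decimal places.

z_r = atanh(0.662) = 0.796366,  z_0 = atanh(0.95) = 1.831781
SE = 1/√(n−3) = 1/√8 = 0.353553
z = (z_r − z_0)/SE = (0.796366 − 1.831781) / 0.353553 = -1.035415 / 0.353553 = -2.929

-2.929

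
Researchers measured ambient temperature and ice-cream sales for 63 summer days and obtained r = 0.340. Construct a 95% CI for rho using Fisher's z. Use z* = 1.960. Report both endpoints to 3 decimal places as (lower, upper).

(0.101, 0.542)

Fisher z: z_r = atanh(r) = ½·ln((1+0.340)/(1−0.340)) = 0.354093
SE(z) = 1/√(n−3) = 1/√60 = 0.129099
95% ⇒ z* = 1.960; margin = 1.960·0.129099 = 0.253034
CI on z-scale: (0.101059, 0.607127)
Back-transform: tanh(0.101059) = 0.100716, tanh(0.607127) = 0.542102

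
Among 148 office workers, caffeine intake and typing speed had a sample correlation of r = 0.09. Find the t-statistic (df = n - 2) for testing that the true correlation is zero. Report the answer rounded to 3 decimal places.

1 − r² = 1 − 0.0081 = 0.9919;  √(1−r²) = 0.995942
√(n−2) = √146 = 12.083046
t = r·√(n−2)/√(1−r²) = 0.09 · 12.083046 / 0.995942 = 1.092

1.092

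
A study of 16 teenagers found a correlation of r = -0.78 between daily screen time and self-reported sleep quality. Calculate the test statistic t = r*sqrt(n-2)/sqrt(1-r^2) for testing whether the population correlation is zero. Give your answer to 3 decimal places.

t = r·√(n−2) / √(1−r²) with r = -0.78, n = 16
  = -0.78·√14 / √(1 − 0.6084)
  = -0.78·3.741657 / 0.625780
  = -2.918492 / 0.625780 = -4.664

-4.664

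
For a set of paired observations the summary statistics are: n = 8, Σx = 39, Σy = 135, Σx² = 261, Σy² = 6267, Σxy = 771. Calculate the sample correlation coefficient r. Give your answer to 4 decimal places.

S_xy = nΣxy − ΣxΣy = 8·771 − 39·135 = 6168 − 5265 = 903
S_xx = nΣx² − (Σx)² = 8·261 − 39² = 2088 − 1521 = 567
S_yy = nΣy² − (Σy)² = 8·6267 − 135² = 50136 − 18225 = 31911
r = S_xy / √(S_xx·S_yy) = 903 / √(567·31911) = 903 / √18093537 = 903 / 4253.6498 = 0.2123

0.2123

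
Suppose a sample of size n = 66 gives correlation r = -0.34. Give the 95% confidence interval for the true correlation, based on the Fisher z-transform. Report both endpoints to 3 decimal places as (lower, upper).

(-0.538, -0.107)

z_r = atanh(-0.34) = -0.354093;  SE = 1/√(n−3) = 1/√63 = 0.125988
z-limits: -0.354093 ± 1.960·0.125988 = -0.354093 ± 0.246936 = [-0.601029, -0.107157]
ρ-limits: (tanh -0.601029, tanh -0.107157) = (-0.538, -0.107)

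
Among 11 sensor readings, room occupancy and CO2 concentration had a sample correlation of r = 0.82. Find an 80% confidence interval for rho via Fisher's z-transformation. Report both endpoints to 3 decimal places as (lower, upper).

(0.607, 0.923)

z_r = atanh(0.82) = 1.156817;  SE = 1/√(n−3) = 1/√8 = 0.353553
z-limits: 1.156817 ± 1.282·0.353553 = 1.156817 ± 0.453255 = [0.703562, 1.610072]
ρ-limits: (tanh 0.703562, tanh 1.610072) = (0.607, 0.923)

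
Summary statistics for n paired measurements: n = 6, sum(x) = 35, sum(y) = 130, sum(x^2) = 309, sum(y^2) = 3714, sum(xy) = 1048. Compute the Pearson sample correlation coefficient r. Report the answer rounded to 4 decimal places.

Numerator: nΣxy − (Σx)(Σy) = 6·1048 − (35)(130) = 1738
Denominator: √[(nΣx²−(Σx)²)(nΣy²−(Σy)²)]
  nΣx²−(Σx)² = 6·309 − 1225 = 629;  nΣy²−(Σy)² = 6·3714 − 16900 = 5384
  √(629·5384) = √3386536 = 1840.2543
r = 1738 / 1840.2543 = 0.9444

0.9444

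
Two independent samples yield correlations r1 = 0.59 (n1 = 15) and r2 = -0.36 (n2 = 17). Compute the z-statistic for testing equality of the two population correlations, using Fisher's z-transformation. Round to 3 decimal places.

2.681

z1 = atanh(0.59) = 0.677666,  z2 = atanh(-0.36) = -0.376886
SE = √(1/(n1−3) + 1/(n2−3)) = √(1/12 + 1/14) = √(0.0833333 + 0.0714286) = √0.1547619 = 0.393398
z = (z1 − z2)/SE = (0.677666 − (-0.376886)) / 0.393398 = 1.054552 / 0.393398 = 2.681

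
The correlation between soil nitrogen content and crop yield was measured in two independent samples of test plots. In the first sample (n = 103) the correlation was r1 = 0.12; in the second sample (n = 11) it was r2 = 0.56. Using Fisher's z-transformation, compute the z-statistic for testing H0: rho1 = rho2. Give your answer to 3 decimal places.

z1 = atanh(0.12) = 0.120581,  z2 = atanh(0.56) = 0.632833
SE = √(1/(n1−3) + 1/(n2−3)) = √(1/100 + 1/8) = √(0.0100000 + 0.1250000) = √0.1350000 = 0.367423
z = (z1 − z2)/SE = (0.120581 − 0.632833) / 0.367423 = -0.512252 / 0.367423 = -1.394

-1.394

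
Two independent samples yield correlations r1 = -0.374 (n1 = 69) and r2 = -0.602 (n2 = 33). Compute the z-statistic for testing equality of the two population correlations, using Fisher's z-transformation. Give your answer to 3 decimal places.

z1 = atanh(-0.374) = -0.393066,  z2 = atanh(-0.602) = -0.696278
SE = √(1/(n1−3) + 1/(n2−3)) = √(1/66 + 1/30) = √(0.0151515 + 0.0333333) = √0.0484848 = 0.220193
z = (z1 − z2)/SE = (-0.393066 − (-0.696278)) / 0.220193 = 0.303212 / 0.220193 = 1.377

1.377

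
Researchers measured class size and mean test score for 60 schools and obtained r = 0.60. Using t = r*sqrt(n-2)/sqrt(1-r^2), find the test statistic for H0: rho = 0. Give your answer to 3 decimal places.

1 − r² = 1 − 0.3600 = 0.6400;  √(1−r²) = 0.800000
√(n−2) = √58 = 7.615773
t = r·√(n−2)/√(1−r²) = 0.60 · 7.615773 / 0.800000 = 5.712

5.712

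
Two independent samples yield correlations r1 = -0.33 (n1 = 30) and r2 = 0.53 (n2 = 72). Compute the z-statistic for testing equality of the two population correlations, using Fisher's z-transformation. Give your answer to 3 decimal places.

-4.110

Fisher z-transforms: z1 = atanh(-0.33) = -0.342828, z2 = atanh(0.53) = 0.590145; difference d = -0.932973
Var(d) = 1/27 + 1/69 = 0.0370370 + 0.0144928 = 0.0515298
z = d/√Var(d) = -0.932973 / √0.0515298 = -0.932973 / 0.227002 = -4.110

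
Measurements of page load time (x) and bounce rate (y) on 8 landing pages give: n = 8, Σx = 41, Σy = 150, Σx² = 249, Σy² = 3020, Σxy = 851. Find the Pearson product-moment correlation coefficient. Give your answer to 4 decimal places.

0.9158

Numerator: nΣxy − (Σx)(Σy) = 8·851 − (41)(150) = 658
Denominator: √[(nΣx²−(Σx)²)(nΣy²−(Σy)²)]
  nΣx²−(Σx)² = 8·249 − 1681 = 311;  nΣy²−(Σy)² = 8·3020 − 22500 = 1660
  √(311·1660) = √516260 = 718.5124
r = 658 / 718.5124 = 0.9158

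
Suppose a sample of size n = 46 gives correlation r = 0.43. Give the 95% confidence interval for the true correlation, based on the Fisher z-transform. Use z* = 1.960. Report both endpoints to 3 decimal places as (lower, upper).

(0.160, 0.640)

z_r = atanh(0.43) = 0.459897;  SE = 1/√(n−3) = 1/√43 = 0.152499
z-limits: 0.459897 ± 1.960·0.152499 = 0.459897 ± 0.298898 = [0.160999, 0.758795]
ρ-limits: (tanh 0.160999, tanh 0.758795) = (0.160, 0.640)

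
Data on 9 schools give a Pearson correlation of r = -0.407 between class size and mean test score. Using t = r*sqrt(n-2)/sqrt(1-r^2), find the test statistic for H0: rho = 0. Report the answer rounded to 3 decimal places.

-1.179

1 − r² = 1 − 0.165649 = 0.834351;  √(1−r²) = 0.913428
√(n−2) = √7 = 2.645751
t = r·√(n−2)/√(1−r²) = -0.407 · 2.645751 / 0.913428 = -1.179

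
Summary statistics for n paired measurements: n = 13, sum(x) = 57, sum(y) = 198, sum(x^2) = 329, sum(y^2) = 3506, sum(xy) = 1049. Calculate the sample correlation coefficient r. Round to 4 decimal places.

0.9184

S_xy = nΣxy − ΣxΣy = 13·1049 − 57·198 = 13637 − 11286 = 2351
S_xx = nΣx² − (Σx)² = 13·329 − 57² = 4277 − 3249 = 1028
S_yy = nΣy² − (Σy)² = 13·3506 − 198² = 45578 − 39204 = 6374
r = S_xy / √(S_xx·S_yy) = 2351 / √(1028·6374) = 2351 / √6552472 = 2351 / 2559.7797 = 0.9184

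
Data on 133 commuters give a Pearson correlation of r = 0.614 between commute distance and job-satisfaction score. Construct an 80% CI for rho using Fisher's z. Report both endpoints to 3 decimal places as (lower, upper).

z_r = atanh(0.614) = 0.715317;  SE = 1/√(n−3) = 1/√130 = 0.087706
z-limits: 0.715317 ± 1.282·0.087706 = 0.715317 ± 0.112439 = [0.602878, 0.827756]
ρ-limits: (tanh 0.602878, tanh 0.827756) = (0.539, 0.679)

(0.539, 0.679)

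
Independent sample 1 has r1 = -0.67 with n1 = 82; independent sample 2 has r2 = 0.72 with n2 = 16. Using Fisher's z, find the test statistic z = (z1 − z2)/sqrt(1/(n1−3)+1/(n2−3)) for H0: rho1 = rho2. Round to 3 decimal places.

-5.741

Fisher z-transforms: z1 = atanh(-0.67) = -0.810743, z2 = atanh(0.72) = 0.907645; difference d = -1.718388
Var(d) = 1/79 + 1/13 = 0.0126582 + 0.0769231 = 0.0895813
z = d/√Var(d) = -1.718388 / √0.0895813 = -1.718388 / 0.299301 = -5.741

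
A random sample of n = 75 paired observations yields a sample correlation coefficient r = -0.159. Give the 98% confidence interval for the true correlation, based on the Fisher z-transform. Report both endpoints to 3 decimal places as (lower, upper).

(-0.409, 0.113)

Fisher z: z_r = atanh(r) = ½·ln((1+(-0.159))/(1−(-0.159))) = -0.160361
SE(z) = 1/√(n−3) = 1/√72 = 0.117851
98% ⇒ z* = 2.326; margin = 2.326·0.117851 = 0.274121
CI on z-scale: (-0.434482, 0.113760)
Back-transform: tanh(-0.434482) = -0.409060, tanh(0.113760) = 0.113272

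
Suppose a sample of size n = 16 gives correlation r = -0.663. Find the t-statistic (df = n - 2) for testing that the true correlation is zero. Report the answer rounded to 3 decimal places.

-3.314

1 − r² = 1 − 0.439569 = 0.560431;  √(1−r²) = 0.748619
√(n−2) = √14 = 3.741657
t = r·√(n−2)/√(1−r²) = -0.663 · 3.741657 / 0.748619 = -3.314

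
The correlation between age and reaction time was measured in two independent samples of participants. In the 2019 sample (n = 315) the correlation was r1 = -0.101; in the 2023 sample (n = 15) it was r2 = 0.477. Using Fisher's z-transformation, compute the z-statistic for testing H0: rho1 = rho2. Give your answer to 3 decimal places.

-2.109

z1 = atanh(-0.101) = -0.101346,  z2 = atanh(0.477) = 0.519093
SE = √(1/(n1−3) + 1/(n2−3)) = √(1/312 + 1/12) = √(0.0032051 + 0.0833333) = √0.0865384 = 0.294174
z = (z1 − z2)/SE = (-0.101346 − 0.519093) / 0.294174 = -0.620439 / 0.294174 = -2.109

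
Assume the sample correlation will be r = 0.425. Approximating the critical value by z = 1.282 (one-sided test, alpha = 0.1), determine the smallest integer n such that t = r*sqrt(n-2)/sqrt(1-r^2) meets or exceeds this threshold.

Need r·√(n−2)/√(1−r²) ≥ 1.282
√(n−2) ≥ 1.282·√(1−0.180625) / 0.425 = 1.282·0.905193 / 0.425 = 2.7305
n−2 ≥ 7.4556  ⇒  n ≥ 9.4556
Smallest integer n = 10

10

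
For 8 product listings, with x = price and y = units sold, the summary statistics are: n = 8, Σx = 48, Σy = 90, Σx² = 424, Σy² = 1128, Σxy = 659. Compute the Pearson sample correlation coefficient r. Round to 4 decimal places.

0.9495

Numerator: nΣxy − (Σx)(Σy) = 8·659 − (48)(90) = 952
Denominator: √[(nΣx²−(Σx)²)(nΣy²−(Σy)²)]
  nΣx²−(Σx)² = 8·424 − 2304 = 1088;  nΣy²−(Σy)² = 8·1128 − 8100 = 924
  √(1088·924) = √1005312 = 1002.6525
r = 952 / 1002.6525 = 0.9495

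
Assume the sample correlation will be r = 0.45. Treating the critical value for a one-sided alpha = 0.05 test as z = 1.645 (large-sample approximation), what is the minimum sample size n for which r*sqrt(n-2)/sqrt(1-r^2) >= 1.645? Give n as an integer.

Need r·√(n−2)/√(1−r²) ≥ 1.645
√(n−2) ≥ 1.645·√(1−0.2025) / 0.45 = 1.645·0.893029 / 0.45 = 3.2645
n−2 ≥ 10.6570  ⇒  n ≥ 12.6570
Smallest integer n = 13

13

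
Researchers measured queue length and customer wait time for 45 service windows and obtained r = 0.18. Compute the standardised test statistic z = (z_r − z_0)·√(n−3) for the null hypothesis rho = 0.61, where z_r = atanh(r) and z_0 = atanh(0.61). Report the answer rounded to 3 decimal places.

-3.415

z_r = atanh(0.18) = 0.181983,  z_0 = atanh(0.61) = 0.708921
SE = 1/√(n−3) = 1/√42 = 0.154303
z = (z_r − z_0)/SE = (0.181983 − 0.708921) / 0.154303 = -0.526938 / 0.154303 = -3.415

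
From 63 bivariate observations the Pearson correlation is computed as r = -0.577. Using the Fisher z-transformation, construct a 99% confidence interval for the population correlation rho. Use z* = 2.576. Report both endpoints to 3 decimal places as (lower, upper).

Fisher z: z_r = atanh(r) = ½·ln((1+(-0.577))/(1−(-0.577))) = -0.657954
SE(z) = 1/√(n−3) = 1/√60 = 0.129099
99% ⇒ z* = 2.576; margin = 2.576·0.129099 = 0.332559
CI on z-scale: (-0.990513, -0.325395)
Back-transform: tanh(-0.990513) = -0.757581, tanh(-0.325395) = -0.314377

(-0.758, -0.314)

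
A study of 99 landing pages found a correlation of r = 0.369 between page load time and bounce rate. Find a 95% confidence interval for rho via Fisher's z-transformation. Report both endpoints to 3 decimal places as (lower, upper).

(0.185, 0.528)

Fisher z: z_r = atanh(r) = ½·ln((1+0.369)/(1−0.369)) = 0.387265
SE(z) = 1/√(n−3) = 1/√96 = 0.102062
95% ⇒ z* = 1.960; margin = 1.960·0.102062 = 0.200042
CI on z-scale: (0.187223, 0.587307)
Back-transform: tanh(0.187223) = 0.185066, tanh(0.587307) = 0.527956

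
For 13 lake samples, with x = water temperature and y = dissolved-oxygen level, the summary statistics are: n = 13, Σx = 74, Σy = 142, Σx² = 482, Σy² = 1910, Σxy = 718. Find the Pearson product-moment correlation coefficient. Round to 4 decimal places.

-0.6115

Numerator: nΣxy − (Σx)(Σy) = 13·718 − (74)(142) = -1174
Denominator: √[(nΣx²−(Σx)²)(nΣy²−(Σy)²)]
  nΣx²−(Σx)² = 13·482 − 5476 = 790;  nΣy²−(Σy)² = 13·1910 − 20164 = 4666
  √(790·4666) = √3686140 = 1919.9323
r = -1174 / 1919.9323 = -0.6115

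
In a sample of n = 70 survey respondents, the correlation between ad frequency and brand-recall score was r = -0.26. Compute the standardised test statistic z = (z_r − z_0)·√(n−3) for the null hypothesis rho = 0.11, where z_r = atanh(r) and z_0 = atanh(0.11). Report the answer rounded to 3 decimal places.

-3.082

z_r = atanh(-0.26) = -0.266108,  z_0 = atanh(0.11) = 0.110447
SE = 1/√(n−3) = 1/√67 = 0.122169
z = (z_r − z_0)/SE = (-0.266108 − 0.110447) / 0.122169 = -0.376555 / 0.122169 = -3.082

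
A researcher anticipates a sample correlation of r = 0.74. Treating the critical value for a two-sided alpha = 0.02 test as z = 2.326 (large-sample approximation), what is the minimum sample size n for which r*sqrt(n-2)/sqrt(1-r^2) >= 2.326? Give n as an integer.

7

r√(n−2)/√(1−r²) ≥ 2.326  ⇔  n−2 ≥ (2.326)²·(1−r²)/r²
(1−r²)/r² = (1−0.5476)/0.5476 = 0.8262
n ≥ 2 + 5.410276·0.8262 = 2 + 4.4700 = 6.4700
⌈6.4700⌉ = 7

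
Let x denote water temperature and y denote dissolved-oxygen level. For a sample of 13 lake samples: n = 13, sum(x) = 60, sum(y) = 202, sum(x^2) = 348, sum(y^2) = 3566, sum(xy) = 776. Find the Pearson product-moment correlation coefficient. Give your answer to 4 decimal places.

S_xy = nΣxy − ΣxΣy = 13·776 − 60·202 = 10088 − 12120 = -2032
S_xx = nΣx² − (Σx)² = 13·348 − 60² = 4524 − 3600 = 924
S_yy = nΣy² − (Σy)² = 13·3566 − 202² = 46358 − 40804 = 5554
r = S_xy / √(S_xx·S_yy) = -2032 / √(924·5554) = -2032 / √5131896 = -2032 / 2265.3688 = -0.8970

-0.8970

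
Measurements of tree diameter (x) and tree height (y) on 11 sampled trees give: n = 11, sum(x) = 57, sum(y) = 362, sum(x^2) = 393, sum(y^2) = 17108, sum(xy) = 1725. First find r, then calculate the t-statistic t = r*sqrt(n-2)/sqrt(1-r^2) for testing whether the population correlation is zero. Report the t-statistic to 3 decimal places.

Numerator: nΣxy − (Σx)(Σy) = 11·1725 − (57)(362) = -1659
Denominator: √[(nΣx²−(Σx)²)(nΣy²−(Σy)²)]
  nΣx²−(Σx)² = 11·393 − 3249 = 1074;  nΣy²−(Σy)² = 11·17108 − 131044 = 57144
  √(1074·57144) = √61372656 = 7834.0702
r = -1659 / 7834.0702 = -0.2118
t = r·√(n−2)/√(1−r²) = -0.2118·√9 / √(1−0.044859) = -0.635400 / 0.977313 = -0.650

-0.650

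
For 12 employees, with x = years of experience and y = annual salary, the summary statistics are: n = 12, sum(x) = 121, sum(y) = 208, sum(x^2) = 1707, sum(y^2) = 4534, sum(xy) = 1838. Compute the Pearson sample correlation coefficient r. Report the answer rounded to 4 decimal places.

Numerator: nΣxy − (Σx)(Σy) = 12·1838 − (121)(208) = -3112
Denominator: √[(nΣx²−(Σx)²)(nΣy²−(Σy)²)]
  nΣx²−(Σx)² = 12·1707 − 14641 = 5843;  nΣy²−(Σy)² = 12·4534 − 43264 = 11144
  √(5843·11144) = √65114392 = 8069.3489
r = -3112 / 8069.3489 = -0.3857

-0.3857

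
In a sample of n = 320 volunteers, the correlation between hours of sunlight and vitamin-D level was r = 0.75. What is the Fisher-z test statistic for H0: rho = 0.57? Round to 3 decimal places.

5.794

z_r = atanh(0.75) = 0.972955,  z_0 = atanh(0.57) = 0.647523
SE = 1/√(n−3) = 1/√317 = 0.056166
z = (z_r − z_0)/SE = (0.972955 − 0.647523) / 0.056166 = 0.325432 / 0.056166 = 5.794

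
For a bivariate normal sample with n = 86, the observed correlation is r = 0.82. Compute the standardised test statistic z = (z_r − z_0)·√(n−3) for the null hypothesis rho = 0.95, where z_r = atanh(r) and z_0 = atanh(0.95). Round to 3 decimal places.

Fisher z: atanh(0.82) = 1.156817, atanh(0.95) = 1.831781
z = (z_r − z_0)·√(n−3) = (1.156817 − 1.831781)·√83 = -0.674964 · 9.110434 = -6.149

-6.149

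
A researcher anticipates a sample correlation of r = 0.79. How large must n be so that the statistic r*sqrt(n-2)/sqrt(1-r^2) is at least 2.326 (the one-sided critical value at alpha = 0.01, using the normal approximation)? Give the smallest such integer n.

r√(n−2)/√(1−r²) ≥ 2.326  ⇔  n−2 ≥ (2.326)²·(1−r²)/r²
(1−r²)/r² = (1−0.6241)/0.6241 = 0.6023
n ≥ 2 + 5.410276·0.6023 = 2 + 3.2586 = 5.2586
⌈5.2586⌉ = 6

6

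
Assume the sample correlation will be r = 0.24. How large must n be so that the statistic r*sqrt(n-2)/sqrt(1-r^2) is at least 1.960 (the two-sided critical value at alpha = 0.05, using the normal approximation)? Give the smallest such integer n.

65

r√(n−2)/√(1−r²) ≥ 1.960  ⇔  n−2 ≥ (1.960)²·(1−r²)/r²
(1−r²)/r² = (1−0.0576)/0.0576 = 16.3611
n ≥ 2 + 3.8416·16.3611 = 2 + 62.8528 = 64.8528
⌈64.8528⌉ = 65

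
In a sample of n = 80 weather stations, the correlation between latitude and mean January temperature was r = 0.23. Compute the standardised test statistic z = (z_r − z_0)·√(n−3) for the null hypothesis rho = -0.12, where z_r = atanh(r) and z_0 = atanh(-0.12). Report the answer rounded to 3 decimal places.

z_r = atanh(0.23) = 0.234189,  z_0 = atanh(-0.12) = -0.120581
SE = 1/√(n−3) = 1/√77 = 0.113961
z = (z_r − z_0)/SE = (0.234189 − (-0.120581)) / 0.113961 = 0.354770 / 0.113961 = 3.113

3.113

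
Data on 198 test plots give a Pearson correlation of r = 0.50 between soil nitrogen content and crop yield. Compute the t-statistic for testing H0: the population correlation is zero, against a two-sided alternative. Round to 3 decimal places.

8.083

t = r·√(n−2) / √(1−r²) with r = 0.50, n = 198
  = 0.50·√196 / √(1 − 0.2500)
  = 0.50·14.000000 / 0.866025
  = 7.000000 / 0.866025 = 8.083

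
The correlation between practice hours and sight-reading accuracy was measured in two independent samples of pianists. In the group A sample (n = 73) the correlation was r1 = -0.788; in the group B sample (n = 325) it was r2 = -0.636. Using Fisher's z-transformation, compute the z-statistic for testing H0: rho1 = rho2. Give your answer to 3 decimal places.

Fisher z-transforms: z1 = atanh(-0.788) = -1.066133, z2 = atanh(-0.636) = -0.751428; difference d = -0.314705
Var(d) = 1/70 + 1/322 = 0.0142857 + 0.0031056 = 0.0173913
z = d/√Var(d) = -0.314705 / √0.0173913 = -0.314705 / 0.131876 = -2.386

-2.386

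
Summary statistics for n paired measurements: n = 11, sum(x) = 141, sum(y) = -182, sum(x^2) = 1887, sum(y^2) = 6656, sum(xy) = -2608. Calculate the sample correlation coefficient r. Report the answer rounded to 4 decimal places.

S_xy = nΣxy − ΣxΣy = 11·(-2608) − 141·(-182) = -28688 − (-25662) = -3026
S_xx = nΣx² − (Σx)² = 11·1887 − 141² = 20757 − 19881 = 876
S_yy = nΣy² − (Σy)² = 11·6656 − (-182)² = 73216 − 33124 = 40092
r = S_xy / √(S_xx·S_yy) = -3026 / √(876·40092) = -3026 / √35120592 = -3026 / 5926.2629 = -0.5106

-0.5106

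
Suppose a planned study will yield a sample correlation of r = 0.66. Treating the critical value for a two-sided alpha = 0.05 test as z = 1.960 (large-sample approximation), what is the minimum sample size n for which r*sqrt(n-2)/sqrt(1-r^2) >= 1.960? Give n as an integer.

Need r·√(n−2)/√(1−r²) ≥ 1.960
√(n−2) ≥ 1.960·√(1−0.4356) / 0.66 = 1.960·0.751266 / 0.66 = 2.2310
n−2 ≥ 4.9774  ⇒  n ≥ 6.9774
Smallest integer n = 7

7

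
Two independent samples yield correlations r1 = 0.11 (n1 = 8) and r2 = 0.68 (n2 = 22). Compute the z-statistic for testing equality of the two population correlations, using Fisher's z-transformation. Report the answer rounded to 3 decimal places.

Fisher z-transforms: z1 = atanh(0.11) = 0.110447, z2 = atanh(0.68) = 0.829114; difference d = -0.718667
Var(d) = 1/5 + 1/19 = 0.2000000 + 0.0526316 = 0.2526316
z = d/√Var(d) = -0.718667 / √0.2526316 = -0.718667 / 0.502625 = -1.430

-1.430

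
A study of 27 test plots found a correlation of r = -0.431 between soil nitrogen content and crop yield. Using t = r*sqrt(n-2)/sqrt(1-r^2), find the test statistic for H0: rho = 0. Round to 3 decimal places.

-2.388

t = r·√(n−2) / √(1−r²) with r = -0.431, n = 27
  = -0.431·√25 / √(1 − 0.185761)
  = -0.431·5.000000 / 0.902352
  = -2.155000 / 0.902352 = -2.388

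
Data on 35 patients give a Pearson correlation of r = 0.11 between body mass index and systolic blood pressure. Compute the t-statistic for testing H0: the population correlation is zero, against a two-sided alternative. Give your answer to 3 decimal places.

0.636

1 − r² = 1 − 0.0121 = 0.9879;  √(1−r²) = 0.993932
√(n−2) = √33 = 5.744563
t = r·√(n−2)/√(1−r²) = 0.11 · 5.744563 / 0.993932 = 0.636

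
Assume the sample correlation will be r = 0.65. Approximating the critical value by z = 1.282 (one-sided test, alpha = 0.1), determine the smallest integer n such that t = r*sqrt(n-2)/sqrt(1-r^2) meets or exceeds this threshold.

Need r·√(n−2)/√(1−r²) ≥ 1.282
√(n−2) ≥ 1.282·√(1−0.4225) / 0.65 = 1.282·0.759934 / 0.65 = 1.4988
n−2 ≥ 2.2464  ⇒  n ≥ 4.2464
Smallest integer n = 5

5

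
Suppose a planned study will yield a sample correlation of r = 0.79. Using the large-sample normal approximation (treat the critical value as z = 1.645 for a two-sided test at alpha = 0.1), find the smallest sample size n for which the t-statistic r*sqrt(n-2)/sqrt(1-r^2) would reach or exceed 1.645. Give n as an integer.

Need r·√(n−2)/√(1−r²) ≥ 1.645
√(n−2) ≥ 1.645·√(1−0.6241) / 0.79 = 1.645·0.613107 / 0.79 = 1.2767
n−2 ≥ 1.6300  ⇒  n ≥ 3.6300
Smallest integer n = 4

4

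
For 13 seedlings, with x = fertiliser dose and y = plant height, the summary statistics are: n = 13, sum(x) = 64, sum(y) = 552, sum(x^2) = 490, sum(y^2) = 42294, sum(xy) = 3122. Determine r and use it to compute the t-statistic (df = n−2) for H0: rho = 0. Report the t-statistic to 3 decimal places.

Numerator: nΣxy − (Σx)(Σy) = 13·3122 − (64)(552) = 5258
Denominator: √[(nΣx²−(Σx)²)(nΣy²−(Σy)²)]
  nΣx²−(Σx)² = 13·490 − 4096 = 2274;  nΣy²−(Σy)² = 13·42294 − 304704 = 245118
  √(2274·245118) = √557398332 = 23609.2849
r = 5258 / 23609.2849 = 0.2227
t = r·√(n−2)/√(1−r²) = 0.2227·√11 / √(1−0.049595) = 0.738612 / 0.974887 = 0.758

0.758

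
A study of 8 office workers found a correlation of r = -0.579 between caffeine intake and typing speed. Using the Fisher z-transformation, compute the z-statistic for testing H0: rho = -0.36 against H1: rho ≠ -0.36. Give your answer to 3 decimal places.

z_r = atanh(-0.579) = -0.660957,  z_0 = atanh(-0.36) = -0.376886
SE = 1/√(n−3) = 1/√5 = 0.447214
z = (z_r − z_0)/SE = (-0.660957 − (-0.376886)) / 0.447214 = -0.284071 / 0.447214 = -0.635

-0.635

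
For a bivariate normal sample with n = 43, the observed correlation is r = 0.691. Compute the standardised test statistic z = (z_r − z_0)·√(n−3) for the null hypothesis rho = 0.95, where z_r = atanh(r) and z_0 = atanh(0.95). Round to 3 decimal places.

-6.210

z_r = atanh(0.691) = 0.849867,  z_0 = atanh(0.95) = 1.831781
SE = 1/√(n−3) = 1/√40 = 0.158114
z = (z_r − z_0)/SE = (0.849867 − 1.831781) / 0.158114 = -0.981914 / 0.158114 = -6.210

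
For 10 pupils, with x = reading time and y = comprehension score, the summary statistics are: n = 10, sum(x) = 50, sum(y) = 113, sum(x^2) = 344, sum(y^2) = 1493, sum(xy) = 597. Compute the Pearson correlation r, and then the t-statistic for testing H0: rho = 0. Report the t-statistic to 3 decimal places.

0.652

Numerator: nΣxy − (Σx)(Σy) = 10·597 − (50)(113) = 320
Denominator: √[(nΣx²−(Σx)²)(nΣy²−(Σy)²)]
  nΣx²−(Σx)² = 10·344 − 2500 = 940;  nΣy²−(Σy)² = 10·1493 − 12769 = 2161
  √(940·2161) = √2031340 = 1425.2509
r = 320 / 1425.2509 = 0.2245
t = r·√(n−2)/√(1−r²) = 0.2245·√8 / √(1−0.050400) = 0.634982 / 0.974474 = 0.652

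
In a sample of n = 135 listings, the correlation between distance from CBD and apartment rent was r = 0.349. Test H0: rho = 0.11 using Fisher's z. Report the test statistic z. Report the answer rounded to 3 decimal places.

2.917

Fisher z: atanh(0.349) = 0.364305, atanh(0.11) = 0.110447
z = (z_r − z_0)·√(n−3) = (0.364305 − 0.110447)·√132 = 0.253858 · 11.489125 = 2.917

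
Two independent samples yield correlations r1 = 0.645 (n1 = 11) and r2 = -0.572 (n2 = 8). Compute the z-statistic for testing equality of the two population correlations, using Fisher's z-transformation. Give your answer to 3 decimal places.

z1 = atanh(0.645) = 0.766689,  z2 = atanh(-0.572) = -0.650490
SE = √(1/(n1−3) + 1/(n2−3)) = √(1/8 + 1/5) = √(0.1250000 + 0.2000000) = √0.3250000 = 0.570088
z = (z1 − z2)/SE = (0.766689 − (-0.650490)) / 0.570088 = 1.417179 / 0.570088 = 2.486

2.486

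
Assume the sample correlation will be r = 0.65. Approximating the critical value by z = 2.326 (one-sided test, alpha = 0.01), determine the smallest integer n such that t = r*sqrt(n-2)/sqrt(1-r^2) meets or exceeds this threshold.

10

Need r·√(n−2)/√(1−r²) ≥ 2.326
√(n−2) ≥ 2.326·√(1−0.4225) / 0.65 = 2.326·0.759934 / 0.65 = 2.7194
n−2 ≥ 7.3951  ⇒  n ≥ 9.3951
Smallest integer n = 10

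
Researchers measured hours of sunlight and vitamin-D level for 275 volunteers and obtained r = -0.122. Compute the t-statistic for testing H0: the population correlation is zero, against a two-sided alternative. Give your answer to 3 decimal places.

t = r·√(n−2) / √(1−r²) with r = -0.122, n = 275
  = -0.122·√273 / √(1 − 0.014884)
  = -0.122·16.522712 / 0.992530
  = -2.015771 / 0.992530 = -2.031

-2.031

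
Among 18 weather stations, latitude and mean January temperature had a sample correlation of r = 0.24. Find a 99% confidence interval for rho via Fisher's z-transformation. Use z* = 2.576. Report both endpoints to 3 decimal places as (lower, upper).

z_r = atanh(0.24) = 0.244774;  SE = 1/√(n−3) = 1/√15 = 0.258199
z-limits: 0.244774 ± 2.576·0.258199 = 0.244774 ± 0.665121 = [-0.420347, 0.909895]
ρ-limits: (tanh -0.420347, tanh 0.909895) = (-0.397, 0.721)

(-0.397, 0.721)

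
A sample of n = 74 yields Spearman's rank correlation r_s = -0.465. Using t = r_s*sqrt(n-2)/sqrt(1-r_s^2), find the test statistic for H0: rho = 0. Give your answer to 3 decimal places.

t = r_s·√(n−2) / √(1−r_s²) with r_s = -0.465, n = 74
  = -0.465·√72 / √(1 − 0.216225)
  = -0.465·8.485281 / 0.885311
  = -3.945656 / 0.885311 = -4.457

-4.457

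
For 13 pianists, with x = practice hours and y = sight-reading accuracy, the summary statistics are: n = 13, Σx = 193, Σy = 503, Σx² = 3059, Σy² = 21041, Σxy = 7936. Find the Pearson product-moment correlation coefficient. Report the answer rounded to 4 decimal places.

S_xy = nΣxy − ΣxΣy = 13·7936 − 193·503 = 103168 − 97079 = 6089
S_xx = nΣx² − (Σx)² = 13·3059 − 193² = 39767 − 37249 = 2518
S_yy = nΣy² − (Σy)² = 13·21041 − 503² = 273533 − 253009 = 20524
r = S_xy / √(S_xx·S_yy) = 6089 / √(2518·20524) = 6089 / √51679432 = 6089 / 7188.8408 = 0.8470

0.8470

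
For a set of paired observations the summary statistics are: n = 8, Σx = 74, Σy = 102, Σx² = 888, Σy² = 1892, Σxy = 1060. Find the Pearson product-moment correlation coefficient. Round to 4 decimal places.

S_xy = nΣxy − ΣxΣy = 8·1060 − 74·102 = 8480 − 7548 = 932
S_xx = nΣx² − (Σx)² = 8·888 − 74² = 7104 − 5476 = 1628
S_yy = nΣy² − (Σy)² = 8·1892 − 102² = 15136 − 10404 = 4732
r = S_xy / √(S_xx·S_yy) = 932 / √(1628·4732) = 932 / √7703696 = 932 / 2775.5533 = 0.3358

0.3358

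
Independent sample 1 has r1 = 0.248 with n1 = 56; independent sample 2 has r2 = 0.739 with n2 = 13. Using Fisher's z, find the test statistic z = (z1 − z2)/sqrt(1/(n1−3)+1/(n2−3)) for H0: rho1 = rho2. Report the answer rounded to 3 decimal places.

-2.016

z1 = atanh(0.248) = 0.253281,  z2 = atanh(0.739) = 0.948273
SE = √(1/(n1−3) + 1/(n2−3)) = √(1/53 + 1/10) = √(0.0188679 + 0.1000000) = √0.1188679 = 0.344772
z = (z1 − z2)/SE = (0.253281 − 0.948273) / 0.344772 = -0.694992 / 0.344772 = -2.016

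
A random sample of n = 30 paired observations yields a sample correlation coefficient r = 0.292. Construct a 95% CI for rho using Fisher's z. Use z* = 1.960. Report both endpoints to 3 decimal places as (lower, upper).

Fisher z: z_r = atanh(r) = ½·ln((1+0.292)/(1−0.292)) = 0.300751
SE(z) = 1/√(n−3) = 1/√27 = 0.192450
95% ⇒ z* = 1.960; margin = 1.960·0.192450 = 0.377202
CI on z-scale: (-0.076451, 0.677953)
Back-transform: tanh(-0.076451) = -0.076302, tanh(0.677953) = 0.590187

(-0.076, 0.590)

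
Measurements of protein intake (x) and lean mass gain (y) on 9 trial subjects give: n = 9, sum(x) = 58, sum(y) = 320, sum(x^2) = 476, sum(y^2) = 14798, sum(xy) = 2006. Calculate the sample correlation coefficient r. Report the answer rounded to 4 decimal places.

Numerator: nΣxy − (Σx)(Σy) = 9·2006 − (58)(320) = -506
Denominator: √[(nΣx²−(Σx)²)(nΣy²−(Σy)²)]
  nΣx²−(Σx)² = 9·476 − 3364 = 920;  nΣy²−(Σy)² = 9·14798 − 102400 = 30782
  √(920·30782) = √28319440 = 5321.6013
r = -506 / 5321.6013 = -0.0951

-0.0951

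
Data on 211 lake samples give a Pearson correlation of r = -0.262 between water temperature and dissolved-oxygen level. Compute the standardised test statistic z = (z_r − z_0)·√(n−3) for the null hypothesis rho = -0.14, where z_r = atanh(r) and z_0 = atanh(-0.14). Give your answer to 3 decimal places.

z_r = atanh(-0.262) = -0.268255,  z_0 = atanh(-0.14) = -0.140926
SE = 1/√(n−3) = 1/√208 = 0.069338
z = (z_r − z_0)/SE = (-0.268255 − (-0.140926)) / 0.069338 = -0.127329 / 0.069338 = -1.836

-1.836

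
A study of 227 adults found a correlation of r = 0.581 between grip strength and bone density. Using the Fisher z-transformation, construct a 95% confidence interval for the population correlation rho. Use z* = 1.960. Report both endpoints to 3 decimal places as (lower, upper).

z_r = atanh(0.581) = 0.663971;  SE = 1/√(n−3) = 1/√224 = 0.066815
z-limits: 0.663971 ± 1.960·0.066815 = 0.663971 ± 0.130957 = [0.533014, 0.794928]
ρ-limits: (tanh 0.533014, tanh 0.794928) = (0.488, 0.661)

(0.488, 0.661)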